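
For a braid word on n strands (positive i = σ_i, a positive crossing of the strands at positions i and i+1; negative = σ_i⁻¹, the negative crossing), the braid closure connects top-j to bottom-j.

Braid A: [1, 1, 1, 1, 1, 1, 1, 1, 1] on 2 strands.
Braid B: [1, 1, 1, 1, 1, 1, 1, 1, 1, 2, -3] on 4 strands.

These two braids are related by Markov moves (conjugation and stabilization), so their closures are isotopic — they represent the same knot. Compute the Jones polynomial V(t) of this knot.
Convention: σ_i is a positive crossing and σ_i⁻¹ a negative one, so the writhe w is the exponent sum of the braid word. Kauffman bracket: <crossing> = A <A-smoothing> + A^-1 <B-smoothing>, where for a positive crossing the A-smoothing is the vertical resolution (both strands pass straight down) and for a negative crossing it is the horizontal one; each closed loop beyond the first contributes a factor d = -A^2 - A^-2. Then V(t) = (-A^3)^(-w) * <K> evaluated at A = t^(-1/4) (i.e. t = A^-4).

-t^13 + t^12 - t^11 + t^10 - t^9 + t^8 - t^7 + t^6 + t^4

Derivation:
Markov-equivalent braids have isotopic closures, hence identical knot invariants. Strip the Markov moves from each word to reach a common short braid β, then compute V(t) once on β.
Braid A: s1 s1 s1 s1 s1 s1 s1 s1 s1 on 2 strands has no conjugating prefix/suffix or stabilization to strip; take β = s1 s1 s1 s1 s1 s1 s1 s1 s1.
Braid B: s1 s1 s1 s1 s1 s1 s1 s1 s1 s2 s3^-1 on 4 strands reduces by inverse Markov moves (closure unchanged at each step):
  Destabilize: the word has the form β·s3^-1 where s3^-1 occurs only as the final letter (β ∈ B_3); drop it and the last strand → 3 strands.
  Destabilize: the word has the form β·s2 where s2 occurs only as the final letter (β ∈ B_2); drop it and the last strand → 2 strands.
Reduced to β = s1 s1 s1 s1 s1 s1 s1 s1 s1 on 2 strands, 9 crossings.
Both give the same β = s1 s1 s1 s1 s1 s1 s1 s1 s1 on 2 strands, so one state sum suffices:
Braid: s1 s1 s1 s1 s1 s1 s1 s1 s1 on 2 strands, 9 crossings.
Writhe w = (#positive) - (#negative) = 9 - 0 = 9.
Enumerate smoothing states for the bracket polynomial. There are 2^9 = 512 states.
Smooth each crossing (0=||, 1=⌣⌢); contribution A^(Σ sign_k(1-2s_k)) * d^(L-1).
Tabulate the states by total A-exponent and number of loops L (A-exp: L × count):
  A^9: L=2 ×1
  A^7: L=1 ×9
  A^5: L=2 ×36
  A^3: L=3 ×84
  A^1: L=4 ×126
  A^-1: L=5 ×126
  A^-3: L=6 ×84
  A^-5: L=7 ×36
  A^-7: L=8 ×9
  A^-9: L=9 ×1
Each group contributes A^e * Σ count * d^(L-1):
Powers of d = -A^2 - A^-2: d^2 = A^4 + 2 + A^-4; d^3 = -A^6 - 3*A^2 - 3*A^-2 - A^-6; d^4 = A^8 + 4*A^4 + 6 + 4*A^-4 + A^-8; d^5 = -A^10 - 5*A^6 - 10*A^2 - 10*A^-2 - 5*A^-6 - A^-10; d^6 = A^12 + 6*A^8 + 15*A^4 + 20 + 15*A^-4 + 6*A^-8 + A^-12; d^7 = -A^14 - 7*A^10 - 21*A^6 - 35*A^2 - 35*A^-2 - 21*A^-6 - 7*A^-10 - A^-14; d^8 = A^16 + 8*A^12 + 28*A^8 + 56*A^4 + 70 + 56*A^-4 + 28*A^-8 + 8*A^-12 + A^-16.
  A^9 * (d) = -A^11 - A^7
  A^7 * (9) = 9*A^7
  A^5 * (36*d) = -36*A^7 - 36*A^3
  A^3 * (84*d^2) = 84*A^7 + 168*A^3 + 84*A^-1
  A^1 * (126*d^3) = -126*A^7 - 378*A^3 - 378*A^-1 - 126*A^-5
  A^-1 * (126*d^4) = 126*A^7 + 504*A^3 + 756*A^-1 + 504*A^-5 + 126*A^-9
  A^-3 * (84*d^5) = -84*A^7 - 420*A^3 - 840*A^-1 - 840*A^-5 - 420*A^-9 - 84*A^-13
  A^-5 * (36*d^6) = 36*A^7 + 216*A^3 + 540*A^-1 + 720*A^-5 + 540*A^-9 + 216*A^-13 + 36*A^-17
  A^-7 * (9*d^7) = -9*A^7 - 63*A^3 - 189*A^-1 - 315*A^-5 - 315*A^-9 - 189*A^-13 - 63*A^-17 - 9*A^-21
  A^-9 * (d^8) = A^7 + 8*A^3 + 28*A^-1 + 56*A^-5 + 70*A^-9 + 56*A^-13 + 28*A^-17 + 8*A^-21 + A^-25
Summing the groups: <K> = -A^11 - A^3 + A^-1 - A^-5 + A^-9 - A^-13 + A^-17 - A^-21 + A^-25
Normalise by the writhe: (-A^3)^(-w) = (-A^3)^(-9) = -A^-27, so f(A) = -A^-27 * <K> = A^-16 + A^-24 - A^-28 + A^-32 - A^-36 + A^-40 - A^-44 + A^-48 - A^-52.
Substitute A = t^(-1/4), i.e. A^e → t^(-e/4): V(t) = -t^13 + t^12 - t^11 + t^10 - t^9 + t^8 - t^7 + t^6 + t^4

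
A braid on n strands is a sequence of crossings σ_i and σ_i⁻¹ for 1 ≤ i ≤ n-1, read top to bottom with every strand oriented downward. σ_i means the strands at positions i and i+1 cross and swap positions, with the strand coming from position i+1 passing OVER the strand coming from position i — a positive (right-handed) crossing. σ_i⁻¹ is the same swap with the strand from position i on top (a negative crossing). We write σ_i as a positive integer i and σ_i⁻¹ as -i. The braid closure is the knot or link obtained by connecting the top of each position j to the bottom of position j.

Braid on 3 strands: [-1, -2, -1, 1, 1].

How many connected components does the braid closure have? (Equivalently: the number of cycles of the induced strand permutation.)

Track the strand permutation on 3 strands, starting from identity.
  step 1: s1^-1 swaps positions 1,2 -> [2 1 3]
  step 2: s2^-1 swaps positions 2,3 -> [2 3 1]
  step 3: s1^-1 swaps positions 1,2 -> [3 2 1]
  step 4: s1 swaps positions 1,2 -> [2 3 1]
  step 5: s1 swaps positions 1,2 -> [3 2 1]
Final permutation (position -> original strand): [3 2 1]
Closure components = cycle count of this permutation = 2.

Answer: 2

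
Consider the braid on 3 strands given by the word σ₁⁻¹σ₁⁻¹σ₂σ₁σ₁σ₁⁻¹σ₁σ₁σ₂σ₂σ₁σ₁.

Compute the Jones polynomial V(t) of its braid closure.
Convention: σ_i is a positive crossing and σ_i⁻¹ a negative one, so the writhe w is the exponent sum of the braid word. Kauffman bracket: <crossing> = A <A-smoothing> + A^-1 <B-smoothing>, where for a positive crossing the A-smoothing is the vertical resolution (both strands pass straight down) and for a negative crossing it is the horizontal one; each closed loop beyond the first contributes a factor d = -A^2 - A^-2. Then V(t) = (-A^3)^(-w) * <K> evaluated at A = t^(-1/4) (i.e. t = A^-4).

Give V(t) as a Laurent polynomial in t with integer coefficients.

t^8 - 2*t^7 + t^6 - 2*t^5 + 2*t^4 + t^2

Derivation:
The presented braid s1^-1 s1^-1 s2 s1 s1 s1^-1 s1 s1 s2 s2 s1 s1 on 3 strands reduces by inverse Markov moves (closure unchanged at each step):
  Deconjugate: the word is γ·β·γ⁻¹ with γ = s1^-1 s1^-1 (prefix) and γ⁻¹ = s1 s1 (suffix); strip both.
Reduced to β = s2 s1 s1 s1^-1 s1 s1 s2 s2 on 3 strands, 8 crossings.
Compute on β:
First cancel adjacent σ_i σ_i⁻¹ pairs (Reidemeister II — same braid, same closure): s2 s1 s1 s1^-1 s1 s1 s2 s2 → s2 s1 s1 s1 s2 s2.
Braid: s2 s1 s1 s1 s2 s2 on 3 strands, 6 crossings.
Writhe w = (#positive) - (#negative) = 6 - 0 = 6.
State-sum expansion of <K>. There are 2^6 = 64 states.
Each crossing splits two ways (0=vertical, 1=horizontal). The state's weight is A^(#A-smoothings - #B-smoothings) * d^(loops - 1).
Tabulate the states by total A-exponent and number of loops L (A-exp: L × count):
  A^6: L=3 ×1
  A^4: L=2 ×6
  A^2: L=1 ×9, L=3 ×6
  A^0: L=2 ×18, L=4 ×2
  A^-2: L=3 ×15
  A^-4: L=4 ×6
  A^-6: L=5 ×1
Each group contributes A^e * Σ count * d^(L-1):
Powers of d = -A^2 - A^-2: d^2 = A^4 + 2 + A^-4; d^3 = -A^6 - 3*A^2 - 3*A^-2 - A^-6; d^4 = A^8 + 4*A^4 + 6 + 4*A^-4 + A^-8.
  A^6 * (d^2) = A^10 + 2*A^6 + A^2
  A^4 * (6*d) = -6*A^6 - 6*A^2
  A^2 * (9 + 6*d^2) = 6*A^6 + 21*A^2 + 6*A^-2
  A^0 * (18*d + 2*d^3) = -2*A^6 - 24*A^2 - 24*A^-2 - 2*A^-6
  A^-2 * (15*d^2) = 15*A^2 + 30*A^-2 + 15*A^-6
  A^-4 * (6*d^3) = -6*A^2 - 18*A^-2 - 18*A^-6 - 6*A^-10
  A^-6 * (d^4) = A^2 + 4*A^-2 + 6*A^-6 + 4*A^-10 + A^-14
Summing the groups: <K> = A^10 + 2*A^2 - 2*A^-2 + A^-6 - 2*A^-10 + A^-14
Normalise by the writhe: (-A^3)^(-w) = (-A^3)^(-6) = A^-18, so f(A) = A^-18 * <K> = A^-8 + 2*A^-16 - 2*A^-20 + A^-24 - 2*A^-28 + A^-32.
Substitute A = t^(-1/4), i.e. A^e → t^(-e/4): V(t) = t^8 - 2*t^7 + t^6 - 2*t^5 + 2*t^4 + t^2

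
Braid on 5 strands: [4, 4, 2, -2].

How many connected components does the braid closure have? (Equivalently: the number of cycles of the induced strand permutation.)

Track the strand permutation on 5 strands, starting from identity.
  step 1: s4 swaps positions 4,5 -> [1 2 3 5 4]
  step 2: s4 swaps positions 4,5 -> [1 2 3 4 5]
  step 3: s2 swaps positions 2,3 -> [1 3 2 4 5]
  step 4: s2^-1 swaps positions 2,3 -> [1 2 3 4 5]
Final permutation (position -> original strand): [1 2 3 4 5]
Closure components = cycle count of this permutation = 5.

Answer: 5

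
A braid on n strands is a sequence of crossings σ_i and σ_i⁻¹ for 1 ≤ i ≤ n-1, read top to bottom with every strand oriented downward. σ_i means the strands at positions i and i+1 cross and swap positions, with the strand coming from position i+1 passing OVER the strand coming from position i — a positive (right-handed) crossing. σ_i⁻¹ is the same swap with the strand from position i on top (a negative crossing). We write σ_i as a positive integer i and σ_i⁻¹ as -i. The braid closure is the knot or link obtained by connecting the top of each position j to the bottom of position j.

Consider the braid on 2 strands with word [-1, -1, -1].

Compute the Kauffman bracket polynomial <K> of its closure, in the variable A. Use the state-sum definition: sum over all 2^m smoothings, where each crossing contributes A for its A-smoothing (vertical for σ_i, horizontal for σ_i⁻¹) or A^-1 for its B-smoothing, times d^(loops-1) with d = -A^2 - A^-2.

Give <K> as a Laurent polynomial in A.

A^7 - A^3 - A^-5

Derivation:
Braid: s1^-1 s1^-1 s1^-1 on 2 strands, 3 crossings.
Writhe w = (#positive) - (#negative) = 0 - 3 = -3.
State-sum expansion of <K>. There are 2^3 = 8 states.
Each crossing splits two ways (0=vertical, 1=horizontal). The state's weight is A^(#A-smoothings - #B-smoothings) * d^(loops - 1).
  state 000: A-exp=-3, loops=2, term = A^-3 * d^1
  state 001: A-exp=-1, loops=1, term = A^-1 * d^0
  state 010: A-exp=-1, loops=1, term = A^-1 * d^0
  state 011: A-exp=+1, loops=2, term = A^1 * d^1
  state 100: A-exp=-1, loops=1, term = A^-1 * d^0
  state 101: A-exp=+1, loops=2, term = A^1 * d^1
  state 110: A-exp=+1, loops=2, term = A^1 * d^1
  state 111: A-exp=+3, loops=3, term = A^3 * d^2
Collect the terms by A-exponent (count of states per loop number):
Powers of d = -A^2 - A^-2: d^2 = A^4 + 2 + A^-4.
  A^3 * (d^2) = A^7 + 2*A^3 + A^-1
  A^1 * (3*d) = -3*A^3 - 3*A^-1
  A^-1 * (3) = 3*A^-1
  A^-3 * (d) = -A^-1 - A^-5
Summing the groups: <K> = A^7 - A^3 - A^-5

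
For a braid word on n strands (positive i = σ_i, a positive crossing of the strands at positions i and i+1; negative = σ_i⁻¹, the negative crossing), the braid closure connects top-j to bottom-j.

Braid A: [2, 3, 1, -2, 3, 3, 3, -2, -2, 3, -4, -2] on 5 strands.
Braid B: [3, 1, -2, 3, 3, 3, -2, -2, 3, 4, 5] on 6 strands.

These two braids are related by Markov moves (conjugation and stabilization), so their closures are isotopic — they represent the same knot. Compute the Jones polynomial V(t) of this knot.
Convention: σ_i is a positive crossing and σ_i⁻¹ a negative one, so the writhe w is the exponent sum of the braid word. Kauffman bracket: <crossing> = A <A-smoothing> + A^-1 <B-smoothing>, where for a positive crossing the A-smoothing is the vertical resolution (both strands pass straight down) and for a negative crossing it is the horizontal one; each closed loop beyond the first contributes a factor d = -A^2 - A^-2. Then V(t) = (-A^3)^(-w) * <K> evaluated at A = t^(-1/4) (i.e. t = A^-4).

-t^6 + 2*t^5 - 4*t^4 + 5*t^3 - 4*t^2 + 5*t - 3 + 2*t^-1 - t^-2

Derivation:
Markov-equivalent braids have isotopic closures, hence identical knot invariants. Strip the Markov moves from each word to reach a common short braid β, then compute V(t) once on β.
Braid A: s2 s3 s1 s2^-1 s3 s3 s3 s2^-1 s2^-1 s3 s4^-1 s2^-1 on 5 strands reduces by inverse Markov moves (closure unchanged at each step):
  Deconjugate: the word is γ·β·γ⁻¹ with γ = s2 (prefix) and γ⁻¹ = s2^-1 (suffix); strip both.
  Destabilize: the word has the form β·s4^-1 where s4^-1 occurs only as the final letter (β ∈ B_4); drop it and the last strand → 4 strands.
Reduced to β = s3 s1 s2^-1 s3 s3 s3 s2^-1 s2^-1 s3 on 4 strands, 9 crossings.
Braid B: s3 s1 s2^-1 s3 s3 s3 s2^-1 s2^-1 s3 s4 s5 on 6 strands reduces by inverse Markov moves (closure unchanged at each step):
  Destabilize: the word has the form β·s5 where s5 occurs only as the final letter (β ∈ B_5); drop it and the last strand → 5 strands.
  Destabilize: the word has the form β·s4 where s4 occurs only as the final letter (β ∈ B_4); drop it and the last strand → 4 strands.
Reduced to β = s3 s1 s2^-1 s3 s3 s3 s2^-1 s2^-1 s3 on 4 strands, 9 crossings.
Both give the same β = s3 s1 s2^-1 s3 s3 s3 s2^-1 s2^-1 s3 on 4 strands, so one state sum suffices:
Braid: s3 s1 s2^-1 s3 s3 s3 s2^-1 s2^-1 s3 on 4 strands, 9 crossings.
Writhe w = (#positive) - (#negative) = 6 - 3 = 3.
State-sum expansion of <K>. There are 2^9 = 512 states.
Each crossing splits two ways (0=vertical, 1=horizontal). The state's weight is A^(#A-smoothings - #B-smoothings) * d^(loops - 1).
Tabulate the states by total A-exponent and number of loops L (A-exp: L × count):
  A^9: L=5 ×1
  A^7: L=4 ×9
  A^5: L=3 ×32, L=5 ×4
  A^3: L=2 ×51, L=4 ×32, L=6 ×1
  A^1: L=1 ×27, L=3 ×81, L=5 ×18
  A^-1: L=2 ×53, L=4 ×67, L=6 ×6
  A^-3: L=3 ×50, L=5 ×33, L=7 ×1
  A^-5: L=4 ×27, L=6 ×9
  A^-7: L=5 ×8, L=7 ×1
  A^-9: L=6 ×1
Each group contributes A^e * Σ count * d^(L-1):
Powers of d = -A^2 - A^-2: d^2 = A^4 + 2 + A^-4; d^3 = -A^6 - 3*A^2 - 3*A^-2 - A^-6; d^4 = A^8 + 4*A^4 + 6 + 4*A^-4 + A^-8; d^5 = -A^10 - 5*A^6 - 10*A^2 - 10*A^-2 - 5*A^-6 - A^-10; d^6 = A^12 + 6*A^8 + 15*A^4 + 20 + 15*A^-4 + 6*A^-8 + A^-12.
  A^9 * (d^4) = A^17 + 4*A^13 + 6*A^9 + 4*A^5 + A
  A^7 * (9*d^3) = -9*A^13 - 27*A^9 - 27*A^5 - 9*A
  A^5 * (32*d^2 + 4*d^4) = 4*A^13 + 48*A^9 + 88*A^5 + 48*A + 4*A^-3
  A^3 * (51*d + 32*d^3 + d^5) = -A^13 - 37*A^9 - 157*A^5 - 157*A - 37*A^-3 - A^-7
  A^1 * (27 + 81*d^2 + 18*d^4) = 18*A^9 + 153*A^5 + 297*A + 153*A^-3 + 18*A^-7
  A^-1 * (53*d + 67*d^3 + 6*d^5) = -6*A^9 - 97*A^5 - 314*A - 314*A^-3 - 97*A^-7 - 6*A^-11
  A^-3 * (50*d^2 + 33*d^4 + d^6) = A^9 + 39*A^5 + 197*A + 318*A^-3 + 197*A^-7 + 39*A^-11 + A^-15
  A^-5 * (27*d^3 + 9*d^5) = -9*A^5 - 72*A - 171*A^-3 - 171*A^-7 - 72*A^-11 - 9*A^-15
  A^-7 * (8*d^4 + d^6) = A^5 + 14*A + 47*A^-3 + 68*A^-7 + 47*A^-11 + 14*A^-15 + A^-19
  A^-9 * (d^5) = -A - 5*A^-3 - 10*A^-7 - 10*A^-11 - 5*A^-15 - A^-19
Summing the groups: <K> = A^17 - 2*A^13 + 3*A^9 - 5*A^5 + 4*A - 5*A^-3 + 4*A^-7 - 2*A^-11 + A^-15
Normalise by the writhe: (-A^3)^(-w) = (-A^3)^(-3) = -A^-9, so f(A) = -A^-9 * <K> = -A^8 + 2*A^4 - 3 + 5*A^-4 - 4*A^-8 + 5*A^-12 - 4*A^-16 + 2*A^-20 - A^-24.
Substitute A = t^(-1/4), i.e. A^e → t^(-e/4): V(t) = -t^6 + 2*t^5 - 4*t^4 + 5*t^3 - 4*t^2 + 5*t - 3 + 2*t^-1 - t^-2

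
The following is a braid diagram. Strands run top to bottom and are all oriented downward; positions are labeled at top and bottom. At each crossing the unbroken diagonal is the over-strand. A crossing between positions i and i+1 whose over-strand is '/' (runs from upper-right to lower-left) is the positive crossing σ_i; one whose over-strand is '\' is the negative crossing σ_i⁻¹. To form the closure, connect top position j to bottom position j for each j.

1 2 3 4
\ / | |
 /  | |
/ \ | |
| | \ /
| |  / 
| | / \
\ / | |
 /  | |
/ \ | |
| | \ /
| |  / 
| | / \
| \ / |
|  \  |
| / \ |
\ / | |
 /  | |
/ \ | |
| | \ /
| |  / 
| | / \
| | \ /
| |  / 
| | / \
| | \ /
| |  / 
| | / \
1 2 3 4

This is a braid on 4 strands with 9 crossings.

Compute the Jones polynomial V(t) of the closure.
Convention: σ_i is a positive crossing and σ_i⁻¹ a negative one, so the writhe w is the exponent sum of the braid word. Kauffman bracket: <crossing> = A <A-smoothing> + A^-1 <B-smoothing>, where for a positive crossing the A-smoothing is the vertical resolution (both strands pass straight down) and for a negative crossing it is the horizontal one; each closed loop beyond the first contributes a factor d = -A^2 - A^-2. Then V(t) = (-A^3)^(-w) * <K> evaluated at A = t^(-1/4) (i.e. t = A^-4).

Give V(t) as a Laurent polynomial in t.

Reading the diagram top to bottom ('/'-over between positions i,i+1 = s_i, '\'-over = s_i^-1): braid word = s1 s3 s1 s3 s2^-1 s1 s3 s3 s3.
Braid: s1 s3 s1 s3 s2^-1 s1 s3 s3 s3 on 4 strands, 9 crossings.
Writhe w = (#positive) - (#negative) = 8 - 1 = 7.
Enumerate smoothing states for the bracket polynomial. There are 2^9 = 512 states.
Smooth each crossing (0=||, 1=⌣⌢); contribution A^(Σ sign_k(1-2s_k)) * d^(L-1).
Tabulate the states by total A-exponent and number of loops L (A-exp: L × count):
  A^9: L=3 ×1
  A^7: L=2 ×8, L=4 ×1
  A^5: L=1 ×15, L=3 ×21
  A^3: L=2 ×60, L=4 ×24
  A^1: L=3 ×110, L=5 ×16
  A^-1: L=4 ×120, L=6 ×6
  A^-3: L=5 ×83, L=7 ×1
  A^-5: L=6 ×36
  A^-7: L=7 ×9
  A^-9: L=8 ×1
Each group contributes A^e * Σ count * d^(L-1):
Powers of d = -A^2 - A^-2: d^2 = A^4 + 2 + A^-4; d^3 = -A^6 - 3*A^2 - 3*A^-2 - A^-6; d^4 = A^8 + 4*A^4 + 6 + 4*A^-4 + A^-8; d^5 = -A^10 - 5*A^6 - 10*A^2 - 10*A^-2 - 5*A^-6 - A^-10; d^6 = A^12 + 6*A^8 + 15*A^4 + 20 + 15*A^-4 + 6*A^-8 + A^-12; d^7 = -A^14 - 7*A^10 - 21*A^6 - 35*A^2 - 35*A^-2 - 21*A^-6 - 7*A^-10 - A^-14.
  A^9 * (d^2) = A^13 + 2*A^9 + A^5
  A^7 * (8*d + d^3) = -A^13 - 11*A^9 - 11*A^5 - A
  A^5 * (15 + 21*d^2) = 21*A^9 + 57*A^5 + 21*A
  A^3 * (60*d + 24*d^3) = -24*A^9 - 132*A^5 - 132*A - 24*A^-3
  A^1 * (110*d^2 + 16*d^4) = 16*A^9 + 174*A^5 + 316*A + 174*A^-3 + 16*A^-7
  A^-1 * (120*d^3 + 6*d^5) = -6*A^9 - 150*A^5 - 420*A - 420*A^-3 - 150*A^-7 - 6*A^-11
  A^-3 * (83*d^4 + d^6) = A^9 + 89*A^5 + 347*A + 518*A^-3 + 347*A^-7 + 89*A^-11 + A^-15
  A^-5 * (36*d^5) = -36*A^5 - 180*A - 360*A^-3 - 360*A^-7 - 180*A^-11 - 36*A^-15
  A^-7 * (9*d^6) = 9*A^5 + 54*A + 135*A^-3 + 180*A^-7 + 135*A^-11 + 54*A^-15 + 9*A^-19
  A^-9 * (d^7) = -A^5 - 7*A - 21*A^-3 - 35*A^-7 - 35*A^-11 - 21*A^-15 - 7*A^-19 - A^-23
Summing the groups: <K> = -A^9 - 2*A + 2*A^-3 - 2*A^-7 + 3*A^-11 - 2*A^-15 + 2*A^-19 - A^-23
Normalise by the writhe: (-A^3)^(-w) = (-A^3)^(-7) = -A^-21, so f(A) = -A^-21 * <K> = A^-12 + 2*A^-20 - 2*A^-24 + 2*A^-28 - 3*A^-32 + 2*A^-36 - 2*A^-40 + A^-44.
Substitute A = t^(-1/4), i.e. A^e → t^(-e/4): V(t) = t^11 - 2*t^10 + 2*t^9 - 3*t^8 + 2*t^7 - 2*t^6 + 2*t^5 + t^3

Answer: t^11 - 2*t^10 + 2*t^9 - 3*t^8 + 2*t^7 - 2*t^6 + 2*t^5 + t^3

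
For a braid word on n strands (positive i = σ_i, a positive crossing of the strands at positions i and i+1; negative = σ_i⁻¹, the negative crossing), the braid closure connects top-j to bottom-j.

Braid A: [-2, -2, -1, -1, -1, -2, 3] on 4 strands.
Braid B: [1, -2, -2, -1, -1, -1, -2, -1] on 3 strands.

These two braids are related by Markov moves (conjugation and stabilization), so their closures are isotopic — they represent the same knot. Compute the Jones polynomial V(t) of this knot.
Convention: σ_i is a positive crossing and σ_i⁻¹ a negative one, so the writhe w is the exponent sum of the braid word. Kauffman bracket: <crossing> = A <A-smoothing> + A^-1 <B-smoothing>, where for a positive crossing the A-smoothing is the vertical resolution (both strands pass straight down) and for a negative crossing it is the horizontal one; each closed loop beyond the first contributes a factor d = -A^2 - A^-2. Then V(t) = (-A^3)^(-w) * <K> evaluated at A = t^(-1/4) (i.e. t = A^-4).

Markov-equivalent braids have isotopic closures, hence identical knot invariants. Strip the Markov moves from each word to reach a common short braid β, then compute V(t) once on β.
Braid A: s2^-1 s2^-1 s1^-1 s1^-1 s1^-1 s2^-1 s3 on 4 strands reduces by inverse Markov moves (closure unchanged at each step):
  Destabilize: the word has the form β·s3 where s3 occurs only as the final letter (β ∈ B_3); drop it and the last strand → 3 strands.
Reduced to β = s2^-1 s2^-1 s1^-1 s1^-1 s1^-1 s2^-1 on 3 strands, 6 crossings.
Braid B: s1 s2^-1 s2^-1 s1^-1 s1^-1 s1^-1 s2^-1 s1^-1 on 3 strands reduces by inverse Markov moves (closure unchanged at each step):
  Deconjugate: the word is γ·β·γ⁻¹ with γ = s1 (prefix) and γ⁻¹ = s1^-1 (suffix); strip both.
Reduced to β = s2^-1 s2^-1 s1^-1 s1^-1 s1^-1 s2^-1 on 3 strands, 6 crossings.
Both give the same β = s2^-1 s2^-1 s1^-1 s1^-1 s1^-1 s2^-1 on 3 strands, so one state sum suffices:
Braid: s2^-1 s2^-1 s1^-1 s1^-1 s1^-1 s2^-1 on 3 strands, 6 crossings.
Writhe w = (#positive) - (#negative) = 0 - 6 = -6.
State-sum expansion of <K>. There are 2^6 = 64 states.
For each crossing: s=0 is the vertical smoothing, s=1 horizontal. Crossing k contributes A^(sign_k * (1 - 2*s_k)); loop factor d = -A^2 - A^-2.
Tabulate the states by total A-exponent and number of loops L (A-exp: L × count):
  A^6: L=5 ×1
  A^4: L=4 ×6
  A^2: L=3 ×15
  A^0: L=2 ×18, L=4 ×2
  A^-2: L=1 ×9, L=3 ×6
  A^-4: L=2 ×6
  A^-6: L=3 ×1
Each group contributes A^e * Σ count * d^(L-1):
Powers of d = -A^2 - A^-2: d^2 = A^4 + 2 + A^-4; d^3 = -A^6 - 3*A^2 - 3*A^-2 - A^-6; d^4 = A^8 + 4*A^4 + 6 + 4*A^-4 + A^-8.
  A^6 * (d^4) = A^14 + 4*A^10 + 6*A^6 + 4*A^2 + A^-2
  A^4 * (6*d^3) = -6*A^10 - 18*A^6 - 18*A^2 - 6*A^-2
  A^2 * (15*d^2) = 15*A^6 + 30*A^2 + 15*A^-2
  A^0 * (18*d + 2*d^3) = -2*A^6 - 24*A^2 - 24*A^-2 - 2*A^-6
  A^-2 * (9 + 6*d^2) = 6*A^2 + 21*A^-2 + 6*A^-6
  A^-4 * (6*d) = -6*A^-2 - 6*A^-6
  A^-6 * (d^2) = A^-2 + 2*A^-6 + A^-10
Summing the groups: <K> = A^14 - 2*A^10 + A^6 - 2*A^2 + 2*A^-2 + A^-10
Normalise by the writhe: (-A^3)^(-w) = (-A^3)^(6) = A^18, so f(A) = A^18 * <K> = A^32 - 2*A^28 + A^24 - 2*A^20 + 2*A^16 + A^8.
Substitute A = t^(-1/4), i.e. A^e → t^(-e/4): V(t) = t^-2 + 2*t^-4 - 2*t^-5 + t^-6 - 2*t^-7 + t^-8

Answer: t^-2 + 2*t^-4 - 2*t^-5 + t^-6 - 2*t^-7 + t^-8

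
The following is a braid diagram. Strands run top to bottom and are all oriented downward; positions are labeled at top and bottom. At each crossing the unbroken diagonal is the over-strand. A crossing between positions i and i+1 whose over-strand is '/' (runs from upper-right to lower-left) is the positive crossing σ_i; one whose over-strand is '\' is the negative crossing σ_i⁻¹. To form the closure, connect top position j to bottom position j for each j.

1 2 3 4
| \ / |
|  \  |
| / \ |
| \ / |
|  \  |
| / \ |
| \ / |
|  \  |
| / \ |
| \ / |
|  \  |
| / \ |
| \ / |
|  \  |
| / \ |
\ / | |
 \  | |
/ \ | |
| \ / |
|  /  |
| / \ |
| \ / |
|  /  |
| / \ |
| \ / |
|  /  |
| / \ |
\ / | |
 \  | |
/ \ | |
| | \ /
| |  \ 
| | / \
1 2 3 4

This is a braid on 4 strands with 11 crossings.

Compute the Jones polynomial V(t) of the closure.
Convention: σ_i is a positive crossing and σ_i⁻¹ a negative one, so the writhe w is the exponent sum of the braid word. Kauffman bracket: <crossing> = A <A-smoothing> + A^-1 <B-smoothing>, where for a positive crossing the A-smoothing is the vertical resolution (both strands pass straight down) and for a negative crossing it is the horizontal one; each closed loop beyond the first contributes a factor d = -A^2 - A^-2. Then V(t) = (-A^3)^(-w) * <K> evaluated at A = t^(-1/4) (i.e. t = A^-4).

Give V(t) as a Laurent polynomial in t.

-1 + 2*t^-1 - 2*t^-2 + 4*t^-3 - 3*t^-4 + 3*t^-5 - 2*t^-6 + t^-7 - t^-8

Derivation:
Reading the diagram top to bottom ('/'-over between positions i,i+1 = s_i, '\'-over = s_i^-1): braid word = s2^-1 s2^-1 s2^-1 s2^-1 s2^-1 s1^-1 s2 s2 s2 s1^-1 s3^-1.
The presented braid s2^-1 s2^-1 s2^-1 s2^-1 s2^-1 s1^-1 s2 s2 s2 s1^-1 s3^-1 on 4 strands reduces by inverse Markov moves (closure unchanged at each step):
  Destabilize: the word has the form β·s3^-1 where s3^-1 occurs only as the final letter (β ∈ B_3); drop it and the last strand → 3 strands.
Reduced to β = s2^-1 s2^-1 s2^-1 s2^-1 s2^-1 s1^-1 s2 s2 s2 s1^-1 on 3 strands, 10 crossings.
Compute on β:
Braid: s2^-1 s2^-1 s2^-1 s2^-1 s2^-1 s1^-1 s2 s2 s2 s1^-1 on 3 strands, 10 crossings.
Writhe w = (#positive) - (#negative) = 3 - 7 = -4.
Computing the Kauffman bracket via state sum. There are 2^10 = 1024 states.
Smooth each crossing (0=||, 1=⌣⌢); contribution A^(Σ sign_k(1-2s_k)) * d^(L-1).
Tabulate the states by total A-exponent and number of loops L (A-exp: L × count):
  A^10: L=6 ×1
  A^8: L=5 ×10
  A^6: L=4 ×35, L=6 ×10
  A^4: L=3 ×60, L=5 ×50, L=7 ×10
  A^2: L=2 ×55, L=4 ×100, L=6 ×50, L=8 ×5
  A^0: L=1 ×25, L=3 ×101, L=5 ×100, L=7 ×25, L=9 ×1
  A^-2: L=2 ×55, L=4 ×100, L=6 ×50, L=8 ×5
  A^-4: L=1 ×6, L=3 ×54, L=5 ×50, L=7 ×10
  A^-6: L=2 ×9, L=4 ×26, L=6 ×10
  A^-8: L=3 ×5, L=5 ×5
  A^-10: L=4 ×1
Each group contributes A^e * Σ count * d^(L-1):
Powers of d = -A^2 - A^-2: d^2 = A^4 + 2 + A^-4; d^3 = -A^6 - 3*A^2 - 3*A^-2 - A^-6; d^4 = A^8 + 4*A^4 + 6 + 4*A^-4 + A^-8; d^5 = -A^10 - 5*A^6 - 10*A^2 - 10*A^-2 - 5*A^-6 - A^-10; d^6 = A^12 + 6*A^8 + 15*A^4 + 20 + 15*A^-4 + 6*A^-8 + A^-12; d^7 = -A^14 - 7*A^10 - 21*A^6 - 35*A^2 - 35*A^-2 - 21*A^-6 - 7*A^-10 - A^-14; d^8 = A^16 + 8*A^12 + 28*A^8 + 56*A^4 + 70 + 56*A^-4 + 28*A^-8 + 8*A^-12 + A^-16.
  A^10 * (d^5) = -A^20 - 5*A^16 - 10*A^12 - 10*A^8 - 5*A^4 - 1
  A^8 * (10*d^4) = 10*A^16 + 40*A^12 + 60*A^8 + 40*A^4 + 10
  A^6 * (35*d^3 + 10*d^5) = -10*A^16 - 85*A^12 - 205*A^8 - 205*A^4 - 85 - 10*A^-4
  A^4 * (60*d^2 + 50*d^4 + 10*d^6) = 10*A^16 + 110*A^12 + 410*A^8 + 620*A^4 + 410 + 110*A^-4 + 10*A^-8
  A^2 * (55*d + 100*d^3 + 50*d^5 + 5*d^7) = -5*A^16 - 85*A^12 - 455*A^8 - 1030*A^4 - 1030 - 455*A^-4 - 85*A^-8 - 5*A^-12
  A^0 * (25 + 101*d^2 + 100*d^4 + 25*d^6 + d^8) = A^16 + 33*A^12 + 278*A^8 + 932*A^4 + 1397 + 932*A^-4 + 278*A^-8 + 33*A^-12 + A^-16
  A^-2 * (55*d + 100*d^3 + 50*d^5 + 5*d^7) = -5*A^12 - 85*A^8 - 455*A^4 - 1030 - 1030*A^-4 - 455*A^-8 - 85*A^-12 - 5*A^-16
  A^-4 * (6 + 54*d^2 + 50*d^4 + 10*d^6) = 10*A^8 + 110*A^4 + 404 + 614*A^-4 + 404*A^-8 + 110*A^-12 + 10*A^-16
  A^-6 * (9*d + 26*d^3 + 10*d^5) = -10*A^4 - 76 - 187*A^-4 - 187*A^-8 - 76*A^-12 - 10*A^-16
  A^-8 * (5*d^2 + 5*d^4) = 5 + 25*A^-4 + 40*A^-8 + 25*A^-12 + 5*A^-16
  A^-10 * (d^3) = -A^-4 - 3*A^-8 - 3*A^-12 - A^-16
Summing the groups: <K> = -A^20 + A^16 - 2*A^12 + 3*A^8 - 3*A^4 + 4 - 2*A^-4 + 2*A^-8 - A^-12
Normalise by the writhe: (-A^3)^(-w) = (-A^3)^(4) = A^12, so f(A) = A^12 * <K> = -A^32 + A^28 - 2*A^24 + 3*A^20 - 3*A^16 + 4*A^12 - 2*A^8 + 2*A^4 - 1.
Substitute A = t^(-1/4), i.e. A^e → t^(-e/4): V(t) = -1 + 2*t^-1 - 2*t^-2 + 4*t^-3 - 3*t^-4 + 3*t^-5 - 2*t^-6 + t^-7 - t^-8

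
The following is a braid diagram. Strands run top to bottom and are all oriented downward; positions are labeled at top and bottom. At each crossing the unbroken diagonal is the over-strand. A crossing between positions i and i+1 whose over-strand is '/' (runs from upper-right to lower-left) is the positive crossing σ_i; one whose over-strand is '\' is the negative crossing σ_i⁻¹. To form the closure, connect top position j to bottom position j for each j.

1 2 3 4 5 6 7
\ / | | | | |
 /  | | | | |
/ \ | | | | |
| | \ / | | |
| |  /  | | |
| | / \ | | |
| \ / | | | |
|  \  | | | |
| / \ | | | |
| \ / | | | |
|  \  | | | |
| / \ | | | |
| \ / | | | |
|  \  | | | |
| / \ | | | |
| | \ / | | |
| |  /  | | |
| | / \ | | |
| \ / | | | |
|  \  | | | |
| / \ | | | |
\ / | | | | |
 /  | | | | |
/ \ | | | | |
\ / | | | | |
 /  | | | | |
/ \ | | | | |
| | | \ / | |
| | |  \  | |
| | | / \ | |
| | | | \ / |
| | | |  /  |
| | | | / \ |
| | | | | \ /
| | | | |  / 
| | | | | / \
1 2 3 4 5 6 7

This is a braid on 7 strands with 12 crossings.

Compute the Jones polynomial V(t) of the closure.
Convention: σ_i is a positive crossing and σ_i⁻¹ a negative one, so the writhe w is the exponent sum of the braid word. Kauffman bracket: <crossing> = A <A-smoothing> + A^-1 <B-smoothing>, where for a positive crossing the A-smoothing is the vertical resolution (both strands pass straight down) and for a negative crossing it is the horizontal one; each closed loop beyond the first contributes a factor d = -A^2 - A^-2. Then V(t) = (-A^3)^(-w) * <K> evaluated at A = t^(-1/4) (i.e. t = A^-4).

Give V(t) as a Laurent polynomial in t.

-t^5 + 2*t^4 - 3*t^3 + 5*t^2 - 5*t + 6 - 5*t^-1 + 3*t^-2 - 2*t^-3 + t^-4

Derivation:
Reading the diagram top to bottom ('/'-over between positions i,i+1 = s_i, '\'-over = s_i^-1): braid word = s1 s3 s2^-1 s2^-1 s2^-1 s3 s2^-1 s1 s1 s4^-1 s5 s6.
The presented braid s1 s3 s2^-1 s2^-1 s2^-1 s3 s2^-1 s1 s1 s4^-1 s5 s6 on 7 strands reduces by inverse Markov moves (closure unchanged at each step):
  Destabilize: the word has the form β·s6 where s6 occurs only as the final letter (β ∈ B_6); drop it and the last strand → 6 strands.
  Destabilize: the word has the form β·s5 where s5 occurs only as the final letter (β ∈ B_5); drop it and the last strand → 5 strands.
  Destabilize: the word has the form β·s4^-1 where s4^-1 occurs only as the final letter (β ∈ B_4); drop it and the last strand → 4 strands.
Reduced to β = s1 s3 s2^-1 s2^-1 s2^-1 s3 s2^-1 s1 s1 on 4 strands, 9 crossings.
Compute on β:
Braid: s1 s3 s2^-1 s2^-1 s2^-1 s3 s2^-1 s1 s1 on 4 strands, 9 crossings.
Writhe w = (#positive) - (#negative) = 5 - 4 = 1.
State-sum expansion of <K>. There are 2^9 = 512 states.
For each crossing: s=0 is the vertical smoothing, s=1 horizontal. Crossing k contributes A^(sign_k * (1 - 2*s_k)); loop factor d = -A^2 - A^-2.
Tabulate the states by total A-exponent and number of loops L (A-exp: L × count):
  A^9: L=6 ×1
  A^7: L=5 ×9
  A^5: L=4 ×33, L=6 ×3
  A^3: L=3 ×64, L=5 ×19, L=7 ×1
  A^1: L=2 ×68, L=4 ×52, L=6 ×6
  A^-1: L=1 ×33, L=3 ×75, L=5 ×18
  A^-3: L=2 ×51, L=4 ×32, L=6 ×1
  A^-5: L=3 ×32, L=5 ×4
  A^-7: L=4 ×9
  A^-9: L=5 ×1
Each group contributes A^e * Σ count * d^(L-1):
Powers of d = -A^2 - A^-2: d^2 = A^4 + 2 + A^-4; d^3 = -A^6 - 3*A^2 - 3*A^-2 - A^-6; d^4 = A^8 + 4*A^4 + 6 + 4*A^-4 + A^-8; d^5 = -A^10 - 5*A^6 - 10*A^2 - 10*A^-2 - 5*A^-6 - A^-10; d^6 = A^12 + 6*A^8 + 15*A^4 + 20 + 15*A^-4 + 6*A^-8 + A^-12.
  A^9 * (d^5) = -A^19 - 5*A^15 - 10*A^11 - 10*A^7 - 5*A^3 - A^-1
  A^7 * (9*d^4) = 9*A^15 + 36*A^11 + 54*A^7 + 36*A^3 + 9*A^-1
  A^5 * (33*d^3 + 3*d^5) = -3*A^15 - 48*A^11 - 129*A^7 - 129*A^3 - 48*A^-1 - 3*A^-5
  A^3 * (64*d^2 + 19*d^4 + d^6) = A^15 + 25*A^11 + 155*A^7 + 262*A^3 + 155*A^-1 + 25*A^-5 + A^-9
  A^1 * (68*d + 52*d^3 + 6*d^5) = -6*A^11 - 82*A^7 - 284*A^3 - 284*A^-1 - 82*A^-5 - 6*A^-9
  A^-1 * (33 + 75*d^2 + 18*d^4) = 18*A^7 + 147*A^3 + 291*A^-1 + 147*A^-5 + 18*A^-9
  A^-3 * (51*d + 32*d^3 + d^5) = -A^7 - 37*A^3 - 157*A^-1 - 157*A^-5 - 37*A^-9 - A^-13
  A^-5 * (32*d^2 + 4*d^4) = 4*A^3 + 48*A^-1 + 88*A^-5 + 48*A^-9 + 4*A^-13
  A^-7 * (9*d^3) = -9*A^-1 - 27*A^-5 - 27*A^-9 - 9*A^-13
  A^-9 * (d^4) = A^-1 + 4*A^-5 + 6*A^-9 + 4*A^-13 + A^-17
Summing the groups: <K> = -A^19 + 2*A^15 - 3*A^11 + 5*A^7 - 6*A^3 + 5*A^-1 - 5*A^-5 + 3*A^-9 - 2*A^-13 + A^-17
Normalise by the writhe: (-A^3)^(-w) = (-A^3)^(-1) = -A^-3, so f(A) = -A^-3 * <K> = A^16 - 2*A^12 + 3*A^8 - 5*A^4 + 6 - 5*A^-4 + 5*A^-8 - 3*A^-12 + 2*A^-16 - A^-20.
Substitute A = t^(-1/4), i.e. A^e → t^(-e/4): V(t) = -t^5 + 2*t^4 - 3*t^3 + 5*t^2 - 5*t + 6 - 5*t^-1 + 3*t^-2 - 2*t^-3 + t^-4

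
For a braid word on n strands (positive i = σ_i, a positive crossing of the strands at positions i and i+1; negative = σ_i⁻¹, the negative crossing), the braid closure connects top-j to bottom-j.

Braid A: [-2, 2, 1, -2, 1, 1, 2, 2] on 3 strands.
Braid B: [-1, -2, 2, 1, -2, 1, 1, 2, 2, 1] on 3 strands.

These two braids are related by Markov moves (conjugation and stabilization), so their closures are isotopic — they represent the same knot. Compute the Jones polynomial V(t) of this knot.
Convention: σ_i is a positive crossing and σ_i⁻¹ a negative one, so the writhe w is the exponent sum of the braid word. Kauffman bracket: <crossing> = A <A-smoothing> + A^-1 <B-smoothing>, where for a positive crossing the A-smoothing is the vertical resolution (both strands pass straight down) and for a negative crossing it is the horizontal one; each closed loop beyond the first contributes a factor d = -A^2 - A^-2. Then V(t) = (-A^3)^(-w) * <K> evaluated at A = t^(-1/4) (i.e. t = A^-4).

-t^6 + t^5 - t^4 + 2*t^3 - t^2 + t

Derivation:
Markov-equivalent braids have isotopic closures, hence identical knot invariants. Strip the Markov moves from each word to reach a common short braid β, then compute V(t) once on β.
Braid A: s2^-1 s2 s1 s2^-1 s1 s1 s2 s2 on 3 strands reduces by inverse Markov moves (closure unchanged at each step):
  Deconjugate: the word is γ·β·γ⁻¹ with γ = s2^-1 (prefix) and γ⁻¹ = s2 (suffix); strip both.
Reduced to β = s2 s1 s2^-1 s1 s1 s2 on 3 strands, 6 crossings.
Braid B: s1^-1 s2^-1 s2 s1 s2^-1 s1 s1 s2 s2 s1 on 3 strands reduces by inverse Markov moves (closure unchanged at each step):
  Deconjugate: the word is γ·β·γ⁻¹ with γ = s1^-1 (prefix) and γ⁻¹ = s1 (suffix); strip both.
  Deconjugate: the word is γ·β·γ⁻¹ with γ = s2^-1 (prefix) and γ⁻¹ = s2 (suffix); strip both.
Reduced to β = s2 s1 s2^-1 s1 s1 s2 on 3 strands, 6 crossings.
Both give the same β = s2 s1 s2^-1 s1 s1 s2 on 3 strands, so one state sum suffices:
Braid: s2 s1 s2^-1 s1 s1 s2 on 3 strands, 6 crossings.
Writhe w = (#positive) - (#negative) = 5 - 1 = 4.
Computing the Kauffman bracket via state sum. There are 2^6 = 64 states.
Each crossing splits two ways (0=vertical, 1=horizontal). The state's weight is A^(#A-smoothings - #B-smoothings) * d^(loops - 1).
Tabulate the states by total A-exponent and number of loops L (A-exp: L × count):
  A^6: L=2 ×1
  A^4: L=1 ×3, L=3 ×3
  A^2: L=2 ×14, L=4 ×1
  A^0: L=1 ×10, L=3 ×10
  A^-2: L=2 ×13, L=4 ×2
  A^-4: L=3 ×6
  A^-6: L=4 ×1
Each group contributes A^e * Σ count * d^(L-1):
Powers of d = -A^2 - A^-2: d^2 = A^4 + 2 + A^-4; d^3 = -A^6 - 3*A^2 - 3*A^-2 - A^-6.
  A^6 * (d) = -A^8 - A^4
  A^4 * (3 + 3*d^2) = 3*A^8 + 9*A^4 + 3
  A^2 * (14*d + d^3) = -A^8 - 17*A^4 - 17 - A^-4
  A^0 * (10 + 10*d^2) = 10*A^4 + 30 + 10*A^-4
  A^-2 * (13*d + 2*d^3) = -2*A^4 - 19 - 19*A^-4 - 2*A^-8
  A^-4 * (6*d^2) = 6 + 12*A^-4 + 6*A^-8
  A^-6 * (d^3) = -1 - 3*A^-4 - 3*A^-8 - A^-12
Summing the groups: <K> = A^8 - A^4 + 2 - A^-4 + A^-8 - A^-12
Normalise by the writhe: (-A^3)^(-w) = (-A^3)^(-4) = A^-12, so f(A) = A^-12 * <K> = A^-4 - A^-8 + 2*A^-12 - A^-16 + A^-20 - A^-24.
Substitute A = t^(-1/4), i.e. A^e → t^(-e/4): V(t) = -t^6 + t^5 - t^4 + 2*t^3 - t^2 + t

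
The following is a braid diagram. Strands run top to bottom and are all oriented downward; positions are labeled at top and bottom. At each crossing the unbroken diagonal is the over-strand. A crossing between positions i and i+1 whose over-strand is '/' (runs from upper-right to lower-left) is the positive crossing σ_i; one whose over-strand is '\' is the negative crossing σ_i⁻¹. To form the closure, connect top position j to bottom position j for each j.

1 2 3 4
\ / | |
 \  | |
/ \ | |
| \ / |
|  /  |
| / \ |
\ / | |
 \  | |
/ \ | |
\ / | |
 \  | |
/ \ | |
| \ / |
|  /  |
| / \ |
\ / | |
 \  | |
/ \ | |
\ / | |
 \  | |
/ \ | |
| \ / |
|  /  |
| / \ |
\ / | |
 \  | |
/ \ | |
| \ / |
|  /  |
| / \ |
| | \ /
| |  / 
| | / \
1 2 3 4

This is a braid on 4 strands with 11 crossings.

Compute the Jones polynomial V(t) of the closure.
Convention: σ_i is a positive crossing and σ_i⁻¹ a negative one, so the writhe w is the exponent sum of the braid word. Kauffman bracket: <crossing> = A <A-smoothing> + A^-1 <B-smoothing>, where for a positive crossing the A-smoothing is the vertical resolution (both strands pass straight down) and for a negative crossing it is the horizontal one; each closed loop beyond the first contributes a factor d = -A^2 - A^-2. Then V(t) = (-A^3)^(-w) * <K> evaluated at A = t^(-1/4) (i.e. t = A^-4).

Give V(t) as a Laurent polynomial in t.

Reading the diagram top to bottom ('/'-over between positions i,i+1 = s_i, '\'-over = s_i^-1): braid word = s1^-1 s2 s1^-1 s1^-1 s2 s1^-1 s1^-1 s2 s1^-1 s2 s3.
The presented braid s1^-1 s2 s1^-1 s1^-1 s2 s1^-1 s1^-1 s2 s1^-1 s2 s3 on 4 strands reduces by inverse Markov moves (closure unchanged at each step):
  Destabilize: the word has the form β·s3 where s3 occurs only as the final letter (β ∈ B_3); drop it and the last strand → 3 strands.
Reduced to β = s1^-1 s2 s1^-1 s1^-1 s2 s1^-1 s1^-1 s2 s1^-1 s2 on 3 strands, 10 crossings.
Compute on β:
Braid: s1^-1 s2 s1^-1 s1^-1 s2 s1^-1 s1^-1 s2 s1^-1 s2 on 3 strands, 10 crossings.
Writhe w = (#positive) - (#negative) = 4 - 6 = -2.
State-sum expansion of <K>. There are 2^10 = 1024 states.
Smooth each crossing (0=||, 1=⌣⌢); contribution A^(Σ sign_k(1-2s_k)) * d^(L-1).
Tabulate the states by total A-exponent and number of loops L (A-exp: L × count):
  A^10: L=7 ×1
  A^8: L=6 ×10
  A^6: L=5 ×45
  A^4: L=4 ×118, L=6 ×2
  A^2: L=3 ×193, L=5 ×17
  A^0: L=2 ×192, L=4 ×59, L=6 ×1
  A^-2: L=1 ×95, L=3 ×108, L=5 ×7
  A^-4: L=2 ×95, L=4 ×25
  A^-6: L=3 ×43, L=5 ×2
  A^-8: L=4 ×10
  A^-10: L=5 ×1
Each group contributes A^e * Σ count * d^(L-1):
Powers of d = -A^2 - A^-2: d^2 = A^4 + 2 + A^-4; d^3 = -A^6 - 3*A^2 - 3*A^-2 - A^-6; d^4 = A^8 + 4*A^4 + 6 + 4*A^-4 + A^-8; d^5 = -A^10 - 5*A^6 - 10*A^2 - 10*A^-2 - 5*A^-6 - A^-10; d^6 = A^12 + 6*A^8 + 15*A^4 + 20 + 15*A^-4 + 6*A^-8 + A^-12.
  A^10 * (d^6) = A^22 + 6*A^18 + 15*A^14 + 20*A^10 + 15*A^6 + 6*A^2 + A^-2
  A^8 * (10*d^5) = -10*A^18 - 50*A^14 - 100*A^10 - 100*A^6 - 50*A^2 - 10*A^-2
  A^6 * (45*d^4) = 45*A^14 + 180*A^10 + 270*A^6 + 180*A^2 + 45*A^-2
  A^4 * (118*d^3 + 2*d^5) = -2*A^14 - 128*A^10 - 374*A^6 - 374*A^2 - 128*A^-2 - 2*A^-6
  A^2 * (193*d^2 + 17*d^4) = 17*A^10 + 261*A^6 + 488*A^2 + 261*A^-2 + 17*A^-6
  A^0 * (192*d + 59*d^3 + d^5) = -A^10 - 64*A^6 - 379*A^2 - 379*A^-2 - 64*A^-6 - A^-10
  A^-2 * (95 + 108*d^2 + 7*d^4) = 7*A^6 + 136*A^2 + 353*A^-2 + 136*A^-6 + 7*A^-10
  A^-4 * (95*d + 25*d^3) = -25*A^2 - 170*A^-2 - 170*A^-6 - 25*A^-10
  A^-6 * (43*d^2 + 2*d^4) = 2*A^2 + 51*A^-2 + 98*A^-6 + 51*A^-10 + 2*A^-14
  A^-8 * (10*d^3) = -10*A^-2 - 30*A^-6 - 30*A^-10 - 10*A^-14
  A^-10 * (d^4) = A^-2 + 4*A^-6 + 6*A^-10 + 4*A^-14 + A^-18
Summing the groups: <K> = A^22 - 4*A^18 + 8*A^14 - 12*A^10 + 15*A^6 - 16*A^2 + 15*A^-2 - 11*A^-6 + 8*A^-10 - 4*A^-14 + A^-18
Normalise by the writhe: (-A^3)^(-w) = (-A^3)^(2) = A^6, so f(A) = A^6 * <K> = A^28 - 4*A^24 + 8*A^20 - 12*A^16 + 15*A^12 - 16*A^8 + 15*A^4 - 11 + 8*A^-4 - 4*A^-8 + A^-12.
Substitute A = t^(-1/4), i.e. A^e → t^(-e/4): V(t) = t^3 - 4*t^2 + 8*t - 11 + 15*t^-1 - 16*t^-2 + 15*t^-3 - 12*t^-4 + 8*t^-5 - 4*t^-6 + t^-7

Answer: t^3 - 4*t^2 + 8*t - 11 + 15*t^-1 - 16*t^-2 + 15*t^-3 - 12*t^-4 + 8*t^-5 - 4*t^-6 + t^-7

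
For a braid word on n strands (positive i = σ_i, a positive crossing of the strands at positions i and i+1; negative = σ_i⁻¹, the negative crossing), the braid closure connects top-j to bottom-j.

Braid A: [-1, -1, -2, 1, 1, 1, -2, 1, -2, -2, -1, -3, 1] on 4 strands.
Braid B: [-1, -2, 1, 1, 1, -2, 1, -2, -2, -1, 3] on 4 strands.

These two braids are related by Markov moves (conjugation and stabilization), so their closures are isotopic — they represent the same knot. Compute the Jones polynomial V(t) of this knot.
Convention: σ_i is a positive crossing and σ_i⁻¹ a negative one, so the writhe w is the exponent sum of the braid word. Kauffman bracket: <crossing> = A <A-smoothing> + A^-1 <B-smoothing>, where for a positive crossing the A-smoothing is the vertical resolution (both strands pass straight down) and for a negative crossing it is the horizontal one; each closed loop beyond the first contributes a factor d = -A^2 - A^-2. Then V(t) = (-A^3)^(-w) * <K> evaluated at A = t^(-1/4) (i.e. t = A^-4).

Markov-equivalent braids have isotopic closures, hence identical knot invariants. Strip the Markov moves from each word to reach a common short braid β, then compute V(t) once on β.
Braid A: s1^-1 s1^-1 s2^-1 s1 s1 s1 s2^-1 s1 s2^-1 s2^-1 s1^-1 s3^-1 s1 on 4 strands reduces by inverse Markov moves (closure unchanged at each step):
  Deconjugate: the word is γ·β·γ⁻¹ with γ = s1^-1 (prefix) and γ⁻¹ = s1 (suffix); strip both.
  Destabilize: the word has the form β·s3^-1 where s3^-1 occurs only as the final letter (β ∈ B_3); drop it and the last strand → 3 strands.
Reduced to β = s1^-1 s2^-1 s1 s1 s1 s2^-1 s1 s2^-1 s2^-1 s1^-1 on 3 strands, 10 crossings.
Braid B: s1^-1 s2^-1 s1 s1 s1 s2^-1 s1 s2^-1 s2^-1 s1^-1 s3 on 4 strands reduces by inverse Markov moves (closure unchanged at each step):
  Destabilize: the word has the form β·s3 where s3 occurs only as the final letter (β ∈ B_3); drop it and the last strand → 3 strands.
Reduced to β = s1^-1 s2^-1 s1 s1 s1 s2^-1 s1 s2^-1 s2^-1 s1^-1 on 3 strands, 10 crossings.
Both give the same β = s1^-1 s2^-1 s1 s1 s1 s2^-1 s1 s2^-1 s2^-1 s1^-1 on 3 strands, so one state sum suffices:
Braid: s1^-1 s2^-1 s1 s1 s1 s2^-1 s1 s2^-1 s2^-1 s1^-1 on 3 strands, 10 crossings.
Writhe w = (#positive) - (#negative) = 4 - 6 = -2.
Computing the Kauffman bracket via state sum. There are 2^10 = 1024 states.
For each crossing: s=0 is the vertical smoothing, s=1 horizontal. Crossing k contributes A^(sign_k * (1 - 2*s_k)); loop factor d = -A^2 - A^-2.
Tabulate the states by total A-exponent and number of loops L (A-exp: L × count):
  A^10: L=5 ×1
  A^8: L=4 ×10
  A^6: L=3 ×38, L=5 ×7
  A^4: L=2 ×67, L=4 ×49, L=6 ×4
  A^2: L=1 ×46, L=3 ×130, L=5 ×33, L=7 ×1
  A^0: L=2 ×131, L=4 ×110, L=6 ×11
  A^-2: L=1 ×25, L=3 ×133, L=5 ×51, L=7 ×1
  A^-4: L=2 ×37, L=4 ×72, L=6 ×11
  A^-6: L=3 ×25, L=5 ×19, L=7 ×1
  A^-8: L=4 ×8, L=6 ×2
  A^-10: L=5 ×1
Each group contributes A^e * Σ count * d^(L-1):
Powers of d = -A^2 - A^-2: d^2 = A^4 + 2 + A^-4; d^3 = -A^6 - 3*A^2 - 3*A^-2 - A^-6; d^4 = A^8 + 4*A^4 + 6 + 4*A^-4 + A^-8; d^5 = -A^10 - 5*A^6 - 10*A^2 - 10*A^-2 - 5*A^-6 - A^-10; d^6 = A^12 + 6*A^8 + 15*A^4 + 20 + 15*A^-4 + 6*A^-8 + A^-12.
  A^10 * (d^4) = A^18 + 4*A^14 + 6*A^10 + 4*A^6 + A^2
  A^8 * (10*d^3) = -10*A^14 - 30*A^10 - 30*A^6 - 10*A^2
  A^6 * (38*d^2 + 7*d^4) = 7*A^14 + 66*A^10 + 118*A^6 + 66*A^2 + 7*A^-2
  A^4 * (67*d + 49*d^3 + 4*d^5) = -4*A^14 - 69*A^10 - 254*A^6 - 254*A^2 - 69*A^-2 - 4*A^-6
  A^2 * (46 + 130*d^2 + 33*d^4 + d^6) = A^14 + 39*A^10 + 277*A^6 + 524*A^2 + 277*A^-2 + 39*A^-6 + A^-10
  A^0 * (131*d + 110*d^3 + 11*d^5) = -11*A^10 - 165*A^6 - 571*A^2 - 571*A^-2 - 165*A^-6 - 11*A^-10
  A^-2 * (25 + 133*d^2 + 51*d^4 + d^6) = A^10 + 57*A^6 + 352*A^2 + 617*A^-2 + 352*A^-6 + 57*A^-10 + A^-14
  A^-4 * (37*d + 72*d^3 + 11*d^5) = -11*A^6 - 127*A^2 - 363*A^-2 - 363*A^-6 - 127*A^-10 - 11*A^-14
  A^-6 * (25*d^2 + 19*d^4 + d^6) = A^6 + 25*A^2 + 116*A^-2 + 184*A^-6 + 116*A^-10 + 25*A^-14 + A^-18
  A^-8 * (8*d^3 + 2*d^5) = -2*A^2 - 18*A^-2 - 44*A^-6 - 44*A^-10 - 18*A^-14 - 2*A^-18
  A^-10 * (d^4) = A^-2 + 4*A^-6 + 6*A^-10 + 4*A^-14 + A^-18
Summing the groups: <K> = A^18 - 2*A^14 + 2*A^10 - 3*A^6 + 4*A^2 - 3*A^-2 + 3*A^-6 - 2*A^-10 + A^-14
Normalise by the writhe: (-A^3)^(-w) = (-A^3)^(2) = A^6, so f(A) = A^6 * <K> = A^24 - 2*A^20 + 2*A^16 - 3*A^12 + 4*A^8 - 3*A^4 + 3 - 2*A^-4 + A^-8.
Substitute A = t^(-1/4), i.e. A^e → t^(-e/4): V(t) = t^2 - 2*t + 3 - 3*t^-1 + 4*t^-2 - 3*t^-3 + 2*t^-4 - 2*t^-5 + t^-6

Answer: t^2 - 2*t + 3 - 3*t^-1 + 4*t^-2 - 3*t^-3 + 2*t^-4 - 2*t^-5 + t^-6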